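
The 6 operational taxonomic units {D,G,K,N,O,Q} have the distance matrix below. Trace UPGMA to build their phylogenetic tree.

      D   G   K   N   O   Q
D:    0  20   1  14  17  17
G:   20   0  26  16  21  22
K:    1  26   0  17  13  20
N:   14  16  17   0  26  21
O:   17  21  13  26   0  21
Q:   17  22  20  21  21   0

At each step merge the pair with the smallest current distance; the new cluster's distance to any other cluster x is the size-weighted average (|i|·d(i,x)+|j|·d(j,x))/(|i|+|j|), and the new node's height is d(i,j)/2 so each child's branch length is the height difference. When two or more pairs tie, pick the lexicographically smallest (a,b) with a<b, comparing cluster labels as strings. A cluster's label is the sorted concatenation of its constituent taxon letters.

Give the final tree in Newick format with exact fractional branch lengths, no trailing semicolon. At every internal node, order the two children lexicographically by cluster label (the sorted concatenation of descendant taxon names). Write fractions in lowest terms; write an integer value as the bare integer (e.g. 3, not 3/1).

((((D:1/2,K:1/2):7,O:15/2):13/6,Q:29/3):37/48,(G:8,N:8):39/16)

step 1: merge (D,K) at d=1; branch lengths D→1/2, K→1/2; new cluster DK
  updated: d(DK,G)=23, d(DK,N)=31/2, d(DK,O)=15, d(DK,Q)=37/2
step 2: merge (DK,O) at d=15; branch lengths DK→7, O→15/2; new cluster DKO
  updated: d(DKO,G)=67/3, d(DKO,N)=19, d(DKO,Q)=58/3
step 3: merge (G,N) at d=16; branch lengths G→8, N→8; new cluster GN
  updated: d(DKO,GN)=62/3, d(GN,Q)=43/2
step 4: merge (DKO,Q) at d=58/3; branch lengths DKO→13/6, Q→29/3; new cluster DKOQ
  updated: d(DKOQ,GN)=167/8
step 5: merge (DKOQ,GN) at d=167/8; branch lengths DKOQ→37/48, GN→39/16; new cluster DGKNOQ
final tree: ((((D:1/2,K:1/2):7,O:15/2):13/6,Q:29/3):37/48,(G:8,N:8):39/16)
total length: 1117/24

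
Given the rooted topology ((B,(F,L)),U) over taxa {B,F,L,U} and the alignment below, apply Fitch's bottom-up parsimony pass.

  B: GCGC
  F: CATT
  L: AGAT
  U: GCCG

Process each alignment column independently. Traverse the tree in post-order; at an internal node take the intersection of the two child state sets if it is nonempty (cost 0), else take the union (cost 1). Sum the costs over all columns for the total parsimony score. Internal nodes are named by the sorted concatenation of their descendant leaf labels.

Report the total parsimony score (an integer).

9

FL@0: {C} ∪ {A} = {A,C} (union, +1)
BFL@0: {G} ∪ {A,C} = {A,C,G} (union, +1)
BFLU@0: {A,C,G} ∩ {G} = {G} (intersection, +0)
FL@1: {A} ∪ {G} = {A,G} (union, +1)
BFL@1: {C} ∪ {A,G} = {A,C,G} (union, +1)
BFLU@1: {A,C,G} ∩ {C} = {C} (intersection, +0)
FL@2: {T} ∪ {A} = {A,T} (union, +1)
BFL@2: {G} ∪ {A,T} = {A,G,T} (union, +1)
BFLU@2: {A,G,T} ∪ {C} = {A,C,G,T} (union, +1)
FL@3: {T} ∩ {T} = {T} (intersection, +0)
BFL@3: {C} ∪ {T} = {C,T} (union, +1)
BFLU@3: {C,T} ∪ {G} = {C,G,T} (union, +1)
per-site changes: [2, 2, 3, 2]; total = 9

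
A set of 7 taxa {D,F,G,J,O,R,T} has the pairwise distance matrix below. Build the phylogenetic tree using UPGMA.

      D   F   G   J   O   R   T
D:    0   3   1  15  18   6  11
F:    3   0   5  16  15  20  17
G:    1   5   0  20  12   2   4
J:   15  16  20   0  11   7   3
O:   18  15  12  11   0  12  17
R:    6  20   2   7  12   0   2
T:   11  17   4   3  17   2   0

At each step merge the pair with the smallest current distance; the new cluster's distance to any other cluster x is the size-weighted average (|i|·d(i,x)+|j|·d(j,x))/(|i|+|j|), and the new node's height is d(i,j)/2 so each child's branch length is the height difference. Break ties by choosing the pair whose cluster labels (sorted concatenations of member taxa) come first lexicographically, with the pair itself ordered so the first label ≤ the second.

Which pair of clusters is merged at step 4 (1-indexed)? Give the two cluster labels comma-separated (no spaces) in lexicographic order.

J,RT

step 1: merge (D,G) at d=1; branch lengths D→1/2, G→1/2; new cluster DG
  updated: d(DG,F)=4, d(DG,J)=35/2, d(DG,O)=15, d(DG,R)=4, d(DG,T)=15/2
step 2: merge (R,T) at d=2; branch lengths R→1, T→1; new cluster RT
  updated: d(DG,RT)=23/4, d(F,RT)=37/2, d(J,RT)=5, d(O,RT)=29/2
step 3: merge (DG,F) at d=4; branch lengths DG→3/2, F→2; new cluster DFG
  updated: d(DFG,J)=17, d(DFG,O)=15, d(DFG,RT)=10
step 4: merge (J,RT) at d=5; branch lengths J→5/2, RT→3/2; new cluster JRT
  updated: d(DFG,JRT)=37/3, d(JRT,O)=40/3
step 5: merge (DFG,JRT) at d=37/3; branch lengths DFG→25/6, JRT→11/3; new cluster DFGJRT
  updated: d(DFGJRT,O)=85/6
step 6: merge (DFGJRT,O) at d=85/6; branch lengths DFGJRT→11/12, O→85/12; new cluster DFGJORT
final tree: ((((D:1/2,G:1/2):3/2,F:2):25/6,(J:5/2,(R:1,T:1):3/2):11/3):11/12,O:85/12)
total length: 79/3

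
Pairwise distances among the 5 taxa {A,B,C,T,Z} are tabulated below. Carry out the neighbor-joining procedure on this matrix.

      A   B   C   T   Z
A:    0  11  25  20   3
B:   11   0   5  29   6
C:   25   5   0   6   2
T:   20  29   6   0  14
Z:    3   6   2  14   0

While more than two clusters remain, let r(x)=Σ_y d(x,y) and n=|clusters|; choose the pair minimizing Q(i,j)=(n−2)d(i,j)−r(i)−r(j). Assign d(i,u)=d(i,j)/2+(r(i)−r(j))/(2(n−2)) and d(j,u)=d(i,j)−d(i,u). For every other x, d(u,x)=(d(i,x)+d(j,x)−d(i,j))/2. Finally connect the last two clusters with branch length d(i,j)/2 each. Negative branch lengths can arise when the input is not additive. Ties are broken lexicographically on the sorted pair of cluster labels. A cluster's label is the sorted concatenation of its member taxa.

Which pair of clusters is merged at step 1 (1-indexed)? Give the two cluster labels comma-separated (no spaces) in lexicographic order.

C,T

iteration 1: select C,T (d=6, Q=-89); attach at lengths (-13/6, 49/6); label the merged cluster CT
  updated: d(A,CT)=39/2, d(B,CT)=14, d(CT,Z)=5
iteration 2: select A,B (d=11, Q=-85/2); attach at lengths (49/8, 39/8); label the merged cluster AB
  updated: d(AB,CT)=45/4, d(AB,Z)=-1
iteration 3: select AB,CT (d=45/4, Q=-61/4); attach at lengths (21/8, 69/8); label the merged cluster ABCT
  updated: d(ABCT,Z)=-29/8
iteration 4: select ABCT,Z (d=-29/8); attach at lengths (-29/16, -29/16); label the merged cluster ABCTZ
final tree: (((A:49/8,B:39/8):21/8,(C:-13/6,T:49/6):69/8):-29/16,Z:-29/16)
total length: 197/8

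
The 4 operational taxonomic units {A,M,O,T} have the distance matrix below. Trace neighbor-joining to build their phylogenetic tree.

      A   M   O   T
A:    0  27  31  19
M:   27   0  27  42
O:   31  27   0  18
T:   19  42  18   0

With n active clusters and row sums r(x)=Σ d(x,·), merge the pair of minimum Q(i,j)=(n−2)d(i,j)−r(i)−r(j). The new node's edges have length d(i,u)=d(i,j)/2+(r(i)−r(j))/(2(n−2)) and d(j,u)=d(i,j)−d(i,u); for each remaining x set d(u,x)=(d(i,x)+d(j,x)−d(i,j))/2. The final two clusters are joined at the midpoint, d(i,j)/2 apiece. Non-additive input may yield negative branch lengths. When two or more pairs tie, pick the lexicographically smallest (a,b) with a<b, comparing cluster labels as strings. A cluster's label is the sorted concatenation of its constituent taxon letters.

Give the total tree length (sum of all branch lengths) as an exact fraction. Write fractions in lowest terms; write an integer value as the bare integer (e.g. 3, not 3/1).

step 1: merge (A,M) at d=27, Q=-119; branch lengths A→35/4, M→73/4; new cluster AM
  updated: d(AM,O)=31/2, d(AM,T)=17
step 2: merge (AM,O) at d=31/2, Q=-101/2; branch lengths AM→29/4, O→33/4; new cluster AMO
  updated: d(AMO,T)=39/4
step 3: merge (AMO,T) at d=39/4; branch lengths AMO→39/8, T→39/8; new cluster AMOT
final tree: (((A:35/4,M:73/4):29/4,O:33/4):39/8,T:39/8)
total length: 209/4

209/4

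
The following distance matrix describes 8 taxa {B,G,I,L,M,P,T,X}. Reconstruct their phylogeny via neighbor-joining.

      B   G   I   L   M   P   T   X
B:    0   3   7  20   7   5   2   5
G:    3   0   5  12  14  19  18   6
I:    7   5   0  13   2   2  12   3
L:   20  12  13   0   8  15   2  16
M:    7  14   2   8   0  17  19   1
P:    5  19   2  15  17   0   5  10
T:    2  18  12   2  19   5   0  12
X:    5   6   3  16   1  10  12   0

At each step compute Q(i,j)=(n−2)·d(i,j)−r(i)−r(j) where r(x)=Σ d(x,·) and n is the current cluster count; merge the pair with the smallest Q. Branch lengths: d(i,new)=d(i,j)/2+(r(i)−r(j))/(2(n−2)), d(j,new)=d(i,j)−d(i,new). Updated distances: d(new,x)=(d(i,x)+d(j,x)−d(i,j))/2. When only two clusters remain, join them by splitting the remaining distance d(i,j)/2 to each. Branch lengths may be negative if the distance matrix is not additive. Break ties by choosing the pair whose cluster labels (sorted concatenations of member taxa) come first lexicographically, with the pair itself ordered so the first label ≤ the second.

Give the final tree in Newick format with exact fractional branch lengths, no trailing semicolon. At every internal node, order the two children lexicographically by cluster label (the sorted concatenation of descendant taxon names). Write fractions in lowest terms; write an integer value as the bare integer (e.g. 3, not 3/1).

1. join L+T (d=2, Q=-144) ⇒ LT; edges |L|=7/3, |T|=-1/3
  updated: d(B,LT)=10, d(G,LT)=14, d(I,LT)=23/2, d(LT,M)=25/2, d(LT,P)=9, d(LT,X)=13
2. join LT+P (d=9, Q=-87) ⇒ LPT; edges |LT|=53/10, |P|=37/10
  updated: d(B,LPT)=3, d(G,LPT)=12, d(I,LPT)=9/4, d(LPT,M)=41/4, d(LPT,X)=7
3. join B+G (d=3, Q=-53) ⇒ BG; edges |B|=-3/8, |G|=27/8
  updated: d(BG,I)=9/2, d(BG,LPT)=6, d(BG,M)=9, d(BG,X)=4
4. join M+X (d=1, Q=-137/4) ⇒ MX; edges |M|=41/24, |X|=-17/24
  updated: d(BG,MX)=6, d(I,MX)=2, d(LPT,MX)=65/8
5. join BG+LPT (d=6, Q=-167/8) ⇒ BGLPT; edges |BG|=97/32, |LPT|=95/32
  updated: d(BGLPT,I)=3/8, d(BGLPT,MX)=65/16
6. join BGLPT+I (d=3/8, Q=-103/16) ⇒ BGILPT; edges |BGLPT|=39/32, |I|=-27/32
  updated: d(BGILPT,MX)=91/32
7. join BGILPT+MX (d=91/32) ⇒ BGILMPTX; edges |BGILPT|=91/64, |MX|=91/64
final tree: ((((B:-3/8,G:27/8):97/32,((L:7/3,T:-1/3):53/10,P:37/10):95/32):39/32,I:-27/32):91/64,(M:41/24,X:-17/24):91/64)
total length: 775/32

((((B:-3/8,G:27/8):97/32,((L:7/3,T:-1/3):53/10,P:37/10):95/32):39/32,I:-27/32):91/64,(M:41/24,X:-17/24):91/64)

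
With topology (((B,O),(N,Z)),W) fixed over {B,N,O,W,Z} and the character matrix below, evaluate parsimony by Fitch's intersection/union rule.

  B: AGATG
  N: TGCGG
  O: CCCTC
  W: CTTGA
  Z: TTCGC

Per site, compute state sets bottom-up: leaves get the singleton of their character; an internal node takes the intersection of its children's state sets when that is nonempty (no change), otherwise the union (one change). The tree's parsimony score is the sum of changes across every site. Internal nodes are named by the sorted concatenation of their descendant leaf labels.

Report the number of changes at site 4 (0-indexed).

3

[col 0] BO: children B:{A}, O:{C} ∪→ {A,C}; cost 1
[col 0] NZ: children N:{T}, Z:{T} ∩→ {T}; cost 0
[col 0] BNOZ: children BO:{A,C}, NZ:{T} ∪→ {A,C,T}; cost 1
[col 0] BNOWZ: children BNOZ:{A,C,T}, W:{C} ∩→ {C}; cost 0
[col 1] BO: children B:{G}, O:{C} ∪→ {C,G}; cost 1
[col 1] NZ: children N:{G}, Z:{T} ∪→ {G,T}; cost 1
[col 1] BNOZ: children BO:{C,G}, NZ:{G,T} ∩→ {G}; cost 0
[col 1] BNOWZ: children BNOZ:{G}, W:{T} ∪→ {G,T}; cost 1
[col 2] BO: children B:{A}, O:{C} ∪→ {A,C}; cost 1
[col 2] NZ: children N:{C}, Z:{C} ∩→ {C}; cost 0
[col 2] BNOZ: children BO:{A,C}, NZ:{C} ∩→ {C}; cost 0
[col 2] BNOWZ: children BNOZ:{C}, W:{T} ∪→ {C,T}; cost 1
[col 3] BO: children B:{T}, O:{T} ∩→ {T}; cost 0
[col 3] NZ: children N:{G}, Z:{G} ∩→ {G}; cost 0
[col 3] BNOZ: children BO:{T}, NZ:{G} ∪→ {G,T}; cost 1
[col 3] BNOWZ: children BNOZ:{G,T}, W:{G} ∩→ {G}; cost 0
[col 4] BO: children B:{G}, O:{C} ∪→ {C,G}; cost 1
[col 4] NZ: children N:{G}, Z:{C} ∪→ {C,G}; cost 1
[col 4] BNOZ: children BO:{C,G}, NZ:{C,G} ∩→ {C,G}; cost 0
[col 4] BNOWZ: children BNOZ:{C,G}, W:{A} ∪→ {A,C,G}; cost 1
per-site changes: [2, 3, 2, 1, 3]; total = 11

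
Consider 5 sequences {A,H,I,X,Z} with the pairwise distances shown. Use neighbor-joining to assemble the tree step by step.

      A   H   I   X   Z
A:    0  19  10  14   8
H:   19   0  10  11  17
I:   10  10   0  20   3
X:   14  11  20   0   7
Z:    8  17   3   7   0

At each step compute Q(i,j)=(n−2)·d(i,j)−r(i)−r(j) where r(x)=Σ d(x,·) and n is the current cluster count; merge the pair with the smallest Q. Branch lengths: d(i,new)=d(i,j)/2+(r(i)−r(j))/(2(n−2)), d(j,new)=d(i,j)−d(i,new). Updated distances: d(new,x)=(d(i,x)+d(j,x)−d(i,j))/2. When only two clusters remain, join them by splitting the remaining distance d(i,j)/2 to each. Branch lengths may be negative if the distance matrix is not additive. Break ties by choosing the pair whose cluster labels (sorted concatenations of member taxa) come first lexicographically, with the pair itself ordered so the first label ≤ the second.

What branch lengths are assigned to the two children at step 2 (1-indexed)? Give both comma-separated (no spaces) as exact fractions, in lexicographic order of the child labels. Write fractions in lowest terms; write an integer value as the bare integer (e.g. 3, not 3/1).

step 1: merge (H,X) at d=11, Q=-76; branch lengths H→19/3, X→14/3; new cluster HX
  updated: d(A,HX)=11, d(HX,I)=19/2, d(HX,Z)=13/2
step 2: merge (A,HX) at d=11, Q=-34; branch lengths A→6, HX→5; new cluster AHX
  updated: d(AHX,I)=17/4, d(AHX,Z)=7/4
step 3: merge (AHX,I) at d=17/4, Q=-9; branch lengths AHX→3/2, I→11/4; new cluster AHIX
  updated: d(AHIX,Z)=1/4
step 4: merge (AHIX,Z) at d=1/4; branch lengths AHIX→1/8, Z→1/8; new cluster AHIXZ
final tree: (((A:6,(H:19/3,X:14/3):5):3/2,I:11/4):1/8,Z:1/8)
total length: 53/2

6,5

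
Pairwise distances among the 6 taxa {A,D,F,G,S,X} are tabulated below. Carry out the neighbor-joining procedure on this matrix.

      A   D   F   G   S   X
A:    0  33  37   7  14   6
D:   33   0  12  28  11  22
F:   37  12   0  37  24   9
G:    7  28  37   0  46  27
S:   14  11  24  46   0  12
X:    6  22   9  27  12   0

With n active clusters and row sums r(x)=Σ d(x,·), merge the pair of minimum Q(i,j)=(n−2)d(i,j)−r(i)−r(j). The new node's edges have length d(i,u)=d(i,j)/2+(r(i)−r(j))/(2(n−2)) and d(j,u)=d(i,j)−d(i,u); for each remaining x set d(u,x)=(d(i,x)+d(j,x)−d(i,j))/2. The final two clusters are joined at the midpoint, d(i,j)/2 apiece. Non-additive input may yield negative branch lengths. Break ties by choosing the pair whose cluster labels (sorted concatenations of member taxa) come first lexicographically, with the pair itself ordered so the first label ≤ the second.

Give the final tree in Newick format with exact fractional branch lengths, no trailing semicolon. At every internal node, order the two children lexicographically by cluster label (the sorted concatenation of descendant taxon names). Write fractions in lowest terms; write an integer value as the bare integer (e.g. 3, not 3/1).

(((((A:-5/2,G:19/2):83/6,X:-5/6):93/16,S:111/16):73/16,D:57/16):135/32,F:135/32)

iteration 1: select A,G (d=7, Q=-214); attach at lengths (-5/2, 19/2); label the merged cluster AG
  updated: d(AG,D)=27, d(AG,F)=67/2, d(AG,S)=53/2, d(AG,X)=13
iteration 2: select AG,X (d=13, Q=-117); attach at lengths (83/6, -5/6); label the merged cluster AGX
  updated: d(AGX,D)=18, d(AGX,F)=59/4, d(AGX,S)=51/4
iteration 3: select AGX,S (d=51/4, Q=-271/4); attach at lengths (93/16, 111/16); label the merged cluster AGSX
  updated: d(AGSX,D)=65/8, d(AGSX,F)=13
iteration 4: select AGSX,D (d=65/8, Q=-265/8); attach at lengths (73/16, 57/16); label the merged cluster ADGSX
  updated: d(ADGSX,F)=135/16
iteration 5: select ADGSX,F (d=135/16); attach at lengths (135/32, 135/32); label the merged cluster ADFGSX
final tree: (((((A:-5/2,G:19/2):83/6,X:-5/6):93/16,S:111/16):73/16,D:57/16):135/32,F:135/32)
total length: 789/16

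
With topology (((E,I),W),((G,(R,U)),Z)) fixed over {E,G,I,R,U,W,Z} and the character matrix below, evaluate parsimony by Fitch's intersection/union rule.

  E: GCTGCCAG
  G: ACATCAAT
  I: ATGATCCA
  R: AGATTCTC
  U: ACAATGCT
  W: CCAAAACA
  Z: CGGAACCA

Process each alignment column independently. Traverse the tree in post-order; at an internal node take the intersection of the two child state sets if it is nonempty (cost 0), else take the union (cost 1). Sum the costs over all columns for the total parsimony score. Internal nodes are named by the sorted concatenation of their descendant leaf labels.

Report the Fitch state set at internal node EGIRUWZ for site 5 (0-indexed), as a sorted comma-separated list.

C

site 0, node EI: E={G} ∪ I={A} → {A,G} (+1)
site 0, node EIW: EI={A,G} ∪ W={C} → {A,C,G} (+1)
site 0, node RU: R={A} ∩ U={A} → {A} (+0)
site 0, node GRU: G={A} ∩ RU={A} → {A} (+0)
site 0, node GRUZ: GRU={A} ∪ Z={C} → {A,C} (+1)
site 0, node EGIRUWZ: EIW={A,C,G} ∩ GRUZ={A,C} → {A,C} (+0)
site 1, node EI: E={C} ∪ I={T} → {C,T} (+1)
site 1, node EIW: EI={C,T} ∩ W={C} → {C} (+0)
site 1, node RU: R={G} ∪ U={C} → {C,G} (+1)
site 1, node GRU: G={C} ∩ RU={C,G} → {C} (+0)
site 1, node GRUZ: GRU={C} ∪ Z={G} → {C,G} (+1)
site 1, node EGIRUWZ: EIW={C} ∩ GRUZ={C,G} → {C} (+0)
site 2, node EI: E={T} ∪ I={G} → {G,T} (+1)
site 2, node EIW: EI={G,T} ∪ W={A} → {A,G,T} (+1)
site 2, node RU: R={A} ∩ U={A} → {A} (+0)
site 2, node GRU: G={A} ∩ RU={A} → {A} (+0)
site 2, node GRUZ: GRU={A} ∪ Z={G} → {A,G} (+1)
site 2, node EGIRUWZ: EIW={A,G,T} ∩ GRUZ={A,G} → {A,G} (+0)
site 3, node EI: E={G} ∪ I={A} → {A,G} (+1)
site 3, node EIW: EI={A,G} ∩ W={A} → {A} (+0)
site 3, node RU: R={T} ∪ U={A} → {A,T} (+1)
site 3, node GRU: G={T} ∩ RU={A,T} → {T} (+0)
site 3, node GRUZ: GRU={T} ∪ Z={A} → {A,T} (+1)
site 3, node EGIRUWZ: EIW={A} ∩ GRUZ={A,T} → {A} (+0)
site 4, node EI: E={C} ∪ I={T} → {C,T} (+1)
site 4, node EIW: EI={C,T} ∪ W={A} → {A,C,T} (+1)
site 4, node RU: R={T} ∩ U={T} → {T} (+0)
site 4, node GRU: G={C} ∪ RU={T} → {C,T} (+1)
site 4, node GRUZ: GRU={C,T} ∪ Z={A} → {A,C,T} (+1)
site 4, node EGIRUWZ: EIW={A,C,T} ∩ GRUZ={A,C,T} → {A,C,T} (+0)
site 5, node EI: E={C} ∩ I={C} → {C} (+0)
site 5, node EIW: EI={C} ∪ W={A} → {A,C} (+1)
site 5, node RU: R={C} ∪ U={G} → {C,G} (+1)
site 5, node GRU: G={A} ∪ RU={C,G} → {A,C,G} (+1)
site 5, node GRUZ: GRU={A,C,G} ∩ Z={C} → {C} (+0)
site 5, node EGIRUWZ: EIW={A,C} ∩ GRUZ={C} → {C} (+0)
site 6, node EI: E={A} ∪ I={C} → {A,C} (+1)
site 6, node EIW: EI={A,C} ∩ W={C} → {C} (+0)
site 6, node RU: R={T} ∪ U={C} → {C,T} (+1)
site 6, node GRU: G={A} ∪ RU={C,T} → {A,C,T} (+1)
site 6, node GRUZ: GRU={A,C,T} ∩ Z={C} → {C} (+0)
site 6, node EGIRUWZ: EIW={C} ∩ GRUZ={C} → {C} (+0)
site 7, node EI: E={G} ∪ I={A} → {A,G} (+1)
site 7, node EIW: EI={A,G} ∩ W={A} → {A} (+0)
site 7, node RU: R={C} ∪ U={T} → {C,T} (+1)
site 7, node GRU: G={T} ∩ RU={C,T} → {T} (+0)
site 7, node GRUZ: GRU={T} ∪ Z={A} → {A,T} (+1)
site 7, node EGIRUWZ: EIW={A} ∩ GRUZ={A,T} → {A} (+0)
per-site changes: [3, 3, 3, 3, 4, 3, 3, 3]; total = 25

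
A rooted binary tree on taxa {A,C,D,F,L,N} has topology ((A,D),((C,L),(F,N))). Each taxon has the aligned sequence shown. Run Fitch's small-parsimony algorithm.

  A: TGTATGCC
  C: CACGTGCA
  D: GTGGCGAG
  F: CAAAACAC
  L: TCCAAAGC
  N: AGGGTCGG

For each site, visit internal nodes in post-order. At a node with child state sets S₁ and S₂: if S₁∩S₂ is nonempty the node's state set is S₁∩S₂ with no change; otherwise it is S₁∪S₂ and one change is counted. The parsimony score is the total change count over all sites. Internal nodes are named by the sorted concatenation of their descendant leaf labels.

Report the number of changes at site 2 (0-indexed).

site 0, node AD: A={T} ∪ D={G} → {G,T} (+1)
site 0, node CL: C={C} ∪ L={T} → {C,T} (+1)
site 0, node FN: F={C} ∪ N={A} → {A,C} (+1)
site 0, node CFLN: CL={C,T} ∩ FN={A,C} → {C} (+0)
site 0, node ACDFLN: AD={G,T} ∪ CFLN={C} → {C,G,T} (+1)
site 1, node AD: A={G} ∪ D={T} → {G,T} (+1)
site 1, node CL: C={A} ∪ L={C} → {A,C} (+1)
site 1, node FN: F={A} ∪ N={G} → {A,G} (+1)
site 1, node CFLN: CL={A,C} ∩ FN={A,G} → {A} (+0)
site 1, node ACDFLN: AD={G,T} ∪ CFLN={A} → {A,G,T} (+1)
site 2, node AD: A={T} ∪ D={G} → {G,T} (+1)
site 2, node CL: C={C} ∩ L={C} → {C} (+0)
site 2, node FN: F={A} ∪ N={G} → {A,G} (+1)
site 2, node CFLN: CL={C} ∪ FN={A,G} → {A,C,G} (+1)
site 2, node ACDFLN: AD={G,T} ∩ CFLN={A,C,G} → {G} (+0)
site 3, node AD: A={A} ∪ D={G} → {A,G} (+1)
site 3, node CL: C={G} ∪ L={A} → {A,G} (+1)
site 3, node FN: F={A} ∪ N={G} → {A,G} (+1)
site 3, node CFLN: CL={A,G} ∩ FN={A,G} → {A,G} (+0)
site 3, node ACDFLN: AD={A,G} ∩ CFLN={A,G} → {A,G} (+0)
site 4, node AD: A={T} ∪ D={C} → {C,T} (+1)
site 4, node CL: C={T} ∪ L={A} → {A,T} (+1)
site 4, node FN: F={A} ∪ N={T} → {A,T} (+1)
site 4, node CFLN: CL={A,T} ∩ FN={A,T} → {A,T} (+0)
site 4, node ACDFLN: AD={C,T} ∩ CFLN={A,T} → {T} (+0)
site 5, node AD: A={G} ∩ D={G} → {G} (+0)
site 5, node CL: C={G} ∪ L={A} → {A,G} (+1)
site 5, node FN: F={C} ∩ N={C} → {C} (+0)
site 5, node CFLN: CL={A,G} ∪ FN={C} → {A,C,G} (+1)
site 5, node ACDFLN: AD={G} ∩ CFLN={A,C,G} → {G} (+0)
site 6, node AD: A={C} ∪ D={A} → {A,C} (+1)
site 6, node CL: C={C} ∪ L={G} → {C,G} (+1)
site 6, node FN: F={A} ∪ N={G} → {A,G} (+1)
site 6, node CFLN: CL={C,G} ∩ FN={A,G} → {G} (+0)
site 6, node ACDFLN: AD={A,C} ∪ CFLN={G} → {A,C,G} (+1)
site 7, node AD: A={C} ∪ D={G} → {C,G} (+1)
site 7, node CL: C={A} ∪ L={C} → {A,C} (+1)
site 7, node FN: F={C} ∪ N={G} → {C,G} (+1)
site 7, node CFLN: CL={A,C} ∩ FN={C,G} → {C} (+0)
site 7, node ACDFLN: AD={C,G} ∩ CFLN={C} → {C} (+0)
per-site changes: [4, 4, 3, 3, 3, 2, 4, 3]; total = 26

3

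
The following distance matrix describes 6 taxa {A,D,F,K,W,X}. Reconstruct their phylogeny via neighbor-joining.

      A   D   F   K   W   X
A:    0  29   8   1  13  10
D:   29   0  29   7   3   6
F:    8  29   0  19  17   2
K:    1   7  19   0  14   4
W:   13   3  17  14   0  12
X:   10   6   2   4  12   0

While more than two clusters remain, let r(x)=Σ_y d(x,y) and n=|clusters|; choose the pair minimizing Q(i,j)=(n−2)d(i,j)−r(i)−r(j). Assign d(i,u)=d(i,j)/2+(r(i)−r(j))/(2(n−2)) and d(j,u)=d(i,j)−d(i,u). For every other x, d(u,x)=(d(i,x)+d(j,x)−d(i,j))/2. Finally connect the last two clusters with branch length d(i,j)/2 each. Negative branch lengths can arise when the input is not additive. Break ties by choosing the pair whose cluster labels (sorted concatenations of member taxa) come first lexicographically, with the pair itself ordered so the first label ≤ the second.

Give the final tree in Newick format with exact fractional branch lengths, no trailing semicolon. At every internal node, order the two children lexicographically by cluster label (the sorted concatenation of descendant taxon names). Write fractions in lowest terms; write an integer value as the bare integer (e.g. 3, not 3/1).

iteration 1: select D,W (d=3, Q=-121); attach at lengths (27/8, -3/8); label the merged cluster DW
  updated: d(A,DW)=39/2, d(DW,F)=43/2, d(DW,K)=9, d(DW,X)=15/2
iteration 2: select A,K (d=1, Q=-137/2); attach at lengths (17/12, -5/12); label the merged cluster AK
  updated: d(AK,DW)=55/4, d(AK,F)=13, d(AK,X)=13/2
iteration 3: select AK,DW (d=55/4, Q=-97/2); attach at lengths (9/2, 37/4); label the merged cluster ADKW
  updated: d(ADKW,F)=83/8, d(ADKW,X)=1/8
iteration 4: select ADKW,F (d=83/8, Q=-25/2); attach at lengths (17/4, 49/8); label the merged cluster ADFKW
  updated: d(ADFKW,X)=-33/8
iteration 5: select ADFKW,X (d=-33/8); attach at lengths (-33/16, -33/16); label the merged cluster ADFKWX
final tree: ((((A:17/12,K:-5/12):9/2,(D:27/8,W:-3/8):37/4):17/4,F:49/8):-33/16,X:-33/16)
total length: 24

((((A:17/12,K:-5/12):9/2,(D:27/8,W:-3/8):37/4):17/4,F:49/8):-33/16,X:-33/16)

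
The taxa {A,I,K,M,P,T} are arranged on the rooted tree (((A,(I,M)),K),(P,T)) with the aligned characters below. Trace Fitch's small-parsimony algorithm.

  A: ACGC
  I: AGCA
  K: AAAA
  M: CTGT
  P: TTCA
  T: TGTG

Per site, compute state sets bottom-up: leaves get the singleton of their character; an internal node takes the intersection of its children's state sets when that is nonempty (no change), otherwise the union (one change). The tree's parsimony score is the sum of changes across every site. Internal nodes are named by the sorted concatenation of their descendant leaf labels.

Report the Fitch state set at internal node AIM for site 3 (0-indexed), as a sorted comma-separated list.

IM@0: {A} ∪ {C} = {A,C} (union, +1)
AIM@0: {A} ∩ {A,C} = {A} (intersection, +0)
AIKM@0: {A} ∩ {A} = {A} (intersection, +0)
PT@0: {T} ∩ {T} = {T} (intersection, +0)
AIKMPT@0: {A} ∪ {T} = {A,T} (union, +1)
IM@1: {G} ∪ {T} = {G,T} (union, +1)
AIM@1: {C} ∪ {G,T} = {C,G,T} (union, +1)
AIKM@1: {C,G,T} ∪ {A} = {A,C,G,T} (union, +1)
PT@1: {T} ∪ {G} = {G,T} (union, +1)
AIKMPT@1: {A,C,G,T} ∩ {G,T} = {G,T} (intersection, +0)
IM@2: {C} ∪ {G} = {C,G} (union, +1)
AIM@2: {G} ∩ {C,G} = {G} (intersection, +0)
AIKM@2: {G} ∪ {A} = {A,G} (union, +1)
PT@2: {C} ∪ {T} = {C,T} (union, +1)
AIKMPT@2: {A,G} ∪ {C,T} = {A,C,G,T} (union, +1)
IM@3: {A} ∪ {T} = {A,T} (union, +1)
AIM@3: {C} ∪ {A,T} = {A,C,T} (union, +1)
AIKM@3: {A,C,T} ∩ {A} = {A} (intersection, +0)
PT@3: {A} ∪ {G} = {A,G} (union, +1)
AIKMPT@3: {A} ∩ {A,G} = {A} (intersection, +0)
per-site changes: [2, 4, 4, 3]; total = 13

A,C,T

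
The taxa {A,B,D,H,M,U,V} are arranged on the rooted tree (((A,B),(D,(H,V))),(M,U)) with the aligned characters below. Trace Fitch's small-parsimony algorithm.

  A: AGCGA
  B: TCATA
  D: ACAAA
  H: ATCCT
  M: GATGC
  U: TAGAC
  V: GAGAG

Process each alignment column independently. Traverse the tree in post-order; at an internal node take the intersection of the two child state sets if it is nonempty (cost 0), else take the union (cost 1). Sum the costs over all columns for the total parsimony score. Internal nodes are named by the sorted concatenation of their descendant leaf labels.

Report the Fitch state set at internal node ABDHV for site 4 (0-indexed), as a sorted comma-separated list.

AB@0: {A} ∪ {T} = {A,T} (union, +1)
HV@0: {A} ∪ {G} = {A,G} (union, +1)
DHV@0: {A} ∩ {A,G} = {A} (intersection, +0)
ABDHV@0: {A,T} ∩ {A} = {A} (intersection, +0)
MU@0: {G} ∪ {T} = {G,T} (union, +1)
ABDHMUV@0: {A} ∪ {G,T} = {A,G,T} (union, +1)
AB@1: {G} ∪ {C} = {C,G} (union, +1)
HV@1: {T} ∪ {A} = {A,T} (union, +1)
DHV@1: {C} ∪ {A,T} = {A,C,T} (union, +1)
ABDHV@1: {C,G} ∩ {A,C,T} = {C} (intersection, +0)
MU@1: {A} ∩ {A} = {A} (intersection, +0)
ABDHMUV@1: {C} ∪ {A} = {A,C} (union, +1)
AB@2: {C} ∪ {A} = {A,C} (union, +1)
HV@2: {C} ∪ {G} = {C,G} (union, +1)
DHV@2: {A} ∪ {C,G} = {A,C,G} (union, +1)
ABDHV@2: {A,C} ∩ {A,C,G} = {A,C} (intersection, +0)
MU@2: {T} ∪ {G} = {G,T} (union, +1)
ABDHMUV@2: {A,C} ∪ {G,T} = {A,C,G,T} (union, +1)
AB@3: {G} ∪ {T} = {G,T} (union, +1)
HV@3: {C} ∪ {A} = {A,C} (union, +1)
DHV@3: {A} ∩ {A,C} = {A} (intersection, +0)
ABDHV@3: {G,T} ∪ {A} = {A,G,T} (union, +1)
MU@3: {G} ∪ {A} = {A,G} (union, +1)
ABDHMUV@3: {A,G,T} ∩ {A,G} = {A,G} (intersection, +0)
AB@4: {A} ∩ {A} = {A} (intersection, +0)
HV@4: {T} ∪ {G} = {G,T} (union, +1)
DHV@4: {A} ∪ {G,T} = {A,G,T} (union, +1)
ABDHV@4: {A} ∩ {A,G,T} = {A} (intersection, +0)
MU@4: {C} ∩ {C} = {C} (intersection, +0)
ABDHMUV@4: {A} ∪ {C} = {A,C} (union, +1)
per-site changes: [4, 4, 5, 4, 3]; total = 20

A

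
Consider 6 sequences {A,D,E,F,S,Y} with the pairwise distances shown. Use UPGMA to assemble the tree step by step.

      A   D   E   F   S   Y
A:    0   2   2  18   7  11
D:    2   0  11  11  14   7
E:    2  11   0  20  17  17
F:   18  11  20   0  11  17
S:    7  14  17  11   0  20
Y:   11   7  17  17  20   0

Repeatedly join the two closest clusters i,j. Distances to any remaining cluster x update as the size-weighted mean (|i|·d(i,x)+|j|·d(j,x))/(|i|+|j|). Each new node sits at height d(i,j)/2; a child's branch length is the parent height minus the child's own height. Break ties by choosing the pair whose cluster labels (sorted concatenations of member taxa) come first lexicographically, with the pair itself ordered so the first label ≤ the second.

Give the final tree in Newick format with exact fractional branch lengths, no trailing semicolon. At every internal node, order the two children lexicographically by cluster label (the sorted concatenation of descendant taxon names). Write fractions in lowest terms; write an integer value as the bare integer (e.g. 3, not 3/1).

((((A:1,D:1):9/4,E:13/4):31/12,Y:35/6):23/12,(F:11/2,S:11/2):9/4)

step 1: merge (A,D) at d=2; branch lengths A→1, D→1; new cluster AD
  updated: d(AD,E)=13/2, d(AD,F)=29/2, d(AD,S)=21/2, d(AD,Y)=9
step 2: merge (AD,E) at d=13/2; branch lengths AD→9/4, E→13/4; new cluster ADE
  updated: d(ADE,F)=49/3, d(ADE,S)=38/3, d(ADE,Y)=35/3
step 3: merge (F,S) at d=11; branch lengths F→11/2, S→11/2; new cluster FS
  updated: d(ADE,FS)=29/2, d(FS,Y)=37/2
step 4: merge (ADE,Y) at d=35/3; branch lengths ADE→31/12, Y→35/6; new cluster ADEY
  updated: d(ADEY,FS)=31/2
step 5: merge (ADEY,FS) at d=31/2; branch lengths ADEY→23/12, FS→9/4; new cluster ADEFSY
final tree: ((((A:1,D:1):9/4,E:13/4):31/12,Y:35/6):23/12,(F:11/2,S:11/2):9/4)
total length: 373/12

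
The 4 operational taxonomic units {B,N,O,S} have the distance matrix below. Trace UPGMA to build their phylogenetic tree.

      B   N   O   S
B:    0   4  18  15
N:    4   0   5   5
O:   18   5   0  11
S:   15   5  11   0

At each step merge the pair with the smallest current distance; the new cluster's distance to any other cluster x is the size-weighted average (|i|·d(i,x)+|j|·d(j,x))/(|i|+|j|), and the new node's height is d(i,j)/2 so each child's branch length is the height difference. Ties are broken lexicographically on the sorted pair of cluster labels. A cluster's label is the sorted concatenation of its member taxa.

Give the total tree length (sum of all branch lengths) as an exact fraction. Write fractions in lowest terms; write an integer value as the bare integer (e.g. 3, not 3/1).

55/3

iteration 1: select B,N (d=4); attach at lengths (2, 2); label the merged cluster BN
  updated: d(BN,O)=23/2, d(BN,S)=10
iteration 2: select BN,S (d=10); attach at lengths (3, 5); label the merged cluster BNS
  updated: d(BNS,O)=34/3
iteration 3: select BNS,O (d=34/3); attach at lengths (2/3, 17/3); label the merged cluster BNOS
final tree: (((B:2,N:2):3,S:5):2/3,O:17/3)
total length: 55/3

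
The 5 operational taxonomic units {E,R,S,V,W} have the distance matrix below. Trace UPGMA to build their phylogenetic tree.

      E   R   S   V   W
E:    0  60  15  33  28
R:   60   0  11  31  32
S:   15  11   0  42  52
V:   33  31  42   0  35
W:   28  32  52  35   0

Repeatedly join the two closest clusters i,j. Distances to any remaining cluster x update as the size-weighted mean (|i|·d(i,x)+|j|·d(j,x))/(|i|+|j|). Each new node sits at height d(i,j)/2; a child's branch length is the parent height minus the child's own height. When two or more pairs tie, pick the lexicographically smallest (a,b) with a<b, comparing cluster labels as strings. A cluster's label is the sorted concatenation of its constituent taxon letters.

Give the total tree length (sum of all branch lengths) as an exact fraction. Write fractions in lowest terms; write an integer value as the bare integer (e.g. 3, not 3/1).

451/6

1. join R+S (d=11) ⇒ RS; edges |R|=11/2, |S|=11/2
  updated: d(E,RS)=75/2, d(RS,V)=73/2, d(RS,W)=42
2. join E+W (d=28) ⇒ EW; edges |E|=14, |W|=14
  updated: d(EW,RS)=159/4, d(EW,V)=34
3. join EW+V (d=34) ⇒ EVW; edges |EW|=3, |V|=17
  updated: d(EVW,RS)=116/3
4. join EVW+RS (d=116/3) ⇒ ERSVW; edges |EVW|=7/3, |RS|=83/6
final tree: (((E:14,W:14):3,V:17):7/3,(R:11/2,S:11/2):83/6)
total length: 451/6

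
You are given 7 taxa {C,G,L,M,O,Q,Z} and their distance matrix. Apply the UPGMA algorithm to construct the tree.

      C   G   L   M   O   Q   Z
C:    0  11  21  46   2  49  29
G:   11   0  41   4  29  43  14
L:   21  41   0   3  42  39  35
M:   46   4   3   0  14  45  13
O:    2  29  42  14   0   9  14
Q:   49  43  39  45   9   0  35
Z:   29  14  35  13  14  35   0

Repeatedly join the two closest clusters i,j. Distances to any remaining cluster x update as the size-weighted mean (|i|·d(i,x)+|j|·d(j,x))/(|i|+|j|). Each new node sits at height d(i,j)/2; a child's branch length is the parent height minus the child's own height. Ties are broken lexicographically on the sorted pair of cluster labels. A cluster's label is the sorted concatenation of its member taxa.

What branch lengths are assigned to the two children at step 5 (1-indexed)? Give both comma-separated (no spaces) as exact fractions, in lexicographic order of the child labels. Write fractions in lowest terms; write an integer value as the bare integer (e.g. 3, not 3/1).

25/8,12

1. join C+O (d=2) ⇒ CO; edges |C|=1, |O|=1
  updated: d(CO,G)=20, d(CO,L)=63/2, d(CO,M)=30, d(CO,Q)=29, d(CO,Z)=43/2
2. join L+M (d=3) ⇒ LM; edges |L|=3/2, |M|=3/2
  updated: d(CO,LM)=123/4, d(G,LM)=45/2, d(LM,Q)=42, d(LM,Z)=24
3. join G+Z (d=14) ⇒ GZ; edges |G|=7, |Z|=7
  updated: d(CO,GZ)=83/4, d(GZ,LM)=93/4, d(GZ,Q)=39
4. join CO+GZ (d=83/4) ⇒ CGOZ; edges |CO|=75/8, |GZ|=27/8
  updated: d(CGOZ,LM)=27, d(CGOZ,Q)=34
5. join CGOZ+LM (d=27) ⇒ CGLMOZ; edges |CGOZ|=25/8, |LM|=12
  updated: d(CGLMOZ,Q)=110/3
6. join CGLMOZ+Q (d=110/3) ⇒ CGLMOQZ; edges |CGLMOZ|=29/6, |Q|=55/3
final tree: ((((C:1,O:1):75/8,(G:7,Z:7):27/8):25/8,(L:3/2,M:3/2):12):29/6,Q:55/3)
total length: 1681/24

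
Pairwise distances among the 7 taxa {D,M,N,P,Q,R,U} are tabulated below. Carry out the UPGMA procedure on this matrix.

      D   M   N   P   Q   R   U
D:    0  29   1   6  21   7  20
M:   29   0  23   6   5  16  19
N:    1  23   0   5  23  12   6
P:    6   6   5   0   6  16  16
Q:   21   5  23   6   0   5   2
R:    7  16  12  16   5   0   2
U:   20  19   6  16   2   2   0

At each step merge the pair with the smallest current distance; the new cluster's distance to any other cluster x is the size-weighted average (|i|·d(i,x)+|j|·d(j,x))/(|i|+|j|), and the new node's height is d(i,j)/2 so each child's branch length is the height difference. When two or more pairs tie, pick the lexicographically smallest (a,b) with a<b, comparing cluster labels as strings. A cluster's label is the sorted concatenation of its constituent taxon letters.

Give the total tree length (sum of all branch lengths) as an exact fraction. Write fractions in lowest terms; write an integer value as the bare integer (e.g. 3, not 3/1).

iteration 1: select D,N (d=1); attach at lengths (1/2, 1/2); label the merged cluster DN
  updated: d(DN,M)=26, d(DN,P)=11/2, d(DN,Q)=22, d(DN,R)=19/2, d(DN,U)=13
iteration 2: select Q,U (d=2); attach at lengths (1, 1); label the merged cluster QU
  updated: d(DN,QU)=35/2, d(M,QU)=12, d(P,QU)=11, d(QU,R)=7/2
iteration 3: select QU,R (d=7/2); attach at lengths (3/4, 7/4); label the merged cluster QRU
  updated: d(DN,QRU)=89/6, d(M,QRU)=40/3, d(P,QRU)=38/3
iteration 4: select DN,P (d=11/2); attach at lengths (9/4, 11/4); label the merged cluster DNP
  updated: d(DNP,M)=58/3, d(DNP,QRU)=127/9
iteration 5: select M,QRU (d=40/3); attach at lengths (20/3, 59/12); label the merged cluster MQRU
  updated: d(DNP,MQRU)=185/12
iteration 6: select DNP,MQRU (d=185/12); attach at lengths (119/24, 25/24); label the merged cluster DMNPQRU
final tree: (((D:1/2,N:1/2):9/4,P:11/4):119/24,(M:20/3,((Q:1,U:1):3/4,R:7/4):59/12):25/24)
total length: 337/12

337/12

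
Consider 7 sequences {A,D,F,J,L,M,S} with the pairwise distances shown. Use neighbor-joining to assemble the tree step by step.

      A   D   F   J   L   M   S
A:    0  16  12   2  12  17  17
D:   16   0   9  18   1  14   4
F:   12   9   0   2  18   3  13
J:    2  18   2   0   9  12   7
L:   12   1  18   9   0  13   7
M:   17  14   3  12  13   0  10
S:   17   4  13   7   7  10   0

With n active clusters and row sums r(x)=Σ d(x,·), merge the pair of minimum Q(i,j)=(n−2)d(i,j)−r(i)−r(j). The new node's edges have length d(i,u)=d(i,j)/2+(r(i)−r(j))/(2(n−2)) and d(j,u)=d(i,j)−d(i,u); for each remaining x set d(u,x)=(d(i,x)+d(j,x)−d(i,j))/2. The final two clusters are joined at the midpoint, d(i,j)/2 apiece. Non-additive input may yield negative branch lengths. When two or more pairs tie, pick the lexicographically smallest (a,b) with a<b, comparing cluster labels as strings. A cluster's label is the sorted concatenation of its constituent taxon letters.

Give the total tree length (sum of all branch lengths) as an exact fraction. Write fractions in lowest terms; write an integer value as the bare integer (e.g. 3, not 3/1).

1. join D+L (d=1, Q=-117) ⇒ DL; edges |D|=7/10, |L|=3/10
  updated: d(A,DL)=27/2, d(DL,F)=13, d(DL,J)=13, d(DL,M)=13, d(DL,S)=5
2. join A+J (d=2, Q=-179/2) ⇒ AJ; edges |A|=67/16, |J|=-35/16
  updated: d(AJ,DL)=49/4, d(AJ,F)=6, d(AJ,M)=27/2, d(AJ,S)=11
3. join DL+S (d=5, Q=-269/4) ⇒ DLS; edges |DL|=77/24, |S|=43/24
  updated: d(AJ,DLS)=73/8, d(DLS,F)=21/2, d(DLS,M)=9
4. join AJ+DLS (d=73/8, Q=-39) ⇒ ADJLS; edges |AJ|=73/16, |DLS|=73/16
  updated: d(ADJLS,F)=59/16, d(ADJLS,M)=107/16
5. join ADJLS+F (d=59/16, Q=-107/8) ⇒ ADFJLS; edges |ADJLS|=59/16, |F|=0
  updated: d(ADFJLS,M)=3
6. join ADFJLS+M (d=3) ⇒ ADFJLMS; edges |ADFJLS|=3/2, |M|=3/2
final tree: ((((A:67/16,J:-35/16):73/16,((D:7/10,L:3/10):77/24,S:43/24):73/16):59/16,F:0):3/2,M:3/2)
total length: 381/16

381/16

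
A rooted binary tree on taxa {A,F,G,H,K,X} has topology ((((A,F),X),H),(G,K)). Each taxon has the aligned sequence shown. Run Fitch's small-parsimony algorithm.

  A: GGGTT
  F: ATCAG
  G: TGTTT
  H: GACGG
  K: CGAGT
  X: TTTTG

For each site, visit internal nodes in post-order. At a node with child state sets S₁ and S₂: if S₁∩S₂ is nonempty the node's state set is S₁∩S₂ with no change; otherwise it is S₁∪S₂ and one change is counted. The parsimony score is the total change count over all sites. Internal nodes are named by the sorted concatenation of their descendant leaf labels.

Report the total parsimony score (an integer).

site 0, node AF: A={G} ∪ F={A} → {A,G} (+1)
site 0, node AFX: AF={A,G} ∪ X={T} → {A,G,T} (+1)
site 0, node AFHX: AFX={A,G,T} ∩ H={G} → {G} (+0)
site 0, node GK: G={T} ∪ K={C} → {C,T} (+1)
site 0, node AFGHKX: AFHX={G} ∪ GK={C,T} → {C,G,T} (+1)
site 1, node AF: A={G} ∪ F={T} → {G,T} (+1)
site 1, node AFX: AF={G,T} ∩ X={T} → {T} (+0)
site 1, node AFHX: AFX={T} ∪ H={A} → {A,T} (+1)
site 1, node GK: G={G} ∩ K={G} → {G} (+0)
site 1, node AFGHKX: AFHX={A,T} ∪ GK={G} → {A,G,T} (+1)
site 2, node AF: A={G} ∪ F={C} → {C,G} (+1)
site 2, node AFX: AF={C,G} ∪ X={T} → {C,G,T} (+1)
site 2, node AFHX: AFX={C,G,T} ∩ H={C} → {C} (+0)
site 2, node GK: G={T} ∪ K={A} → {A,T} (+1)
site 2, node AFGHKX: AFHX={C} ∪ GK={A,T} → {A,C,T} (+1)
site 3, node AF: A={T} ∪ F={A} → {A,T} (+1)
site 3, node AFX: AF={A,T} ∩ X={T} → {T} (+0)
site 3, node AFHX: AFX={T} ∪ H={G} → {G,T} (+1)
site 3, node GK: G={T} ∪ K={G} → {G,T} (+1)
site 3, node AFGHKX: AFHX={G,T} ∩ GK={G,T} → {G,T} (+0)
site 4, node AF: A={T} ∪ F={G} → {G,T} (+1)
site 4, node AFX: AF={G,T} ∩ X={G} → {G} (+0)
site 4, node AFHX: AFX={G} ∩ H={G} → {G} (+0)
site 4, node GK: G={T} ∩ K={T} → {T} (+0)
site 4, node AFGHKX: AFHX={G} ∪ GK={T} → {G,T} (+1)
per-site changes: [4, 3, 4, 3, 2]; total = 16

16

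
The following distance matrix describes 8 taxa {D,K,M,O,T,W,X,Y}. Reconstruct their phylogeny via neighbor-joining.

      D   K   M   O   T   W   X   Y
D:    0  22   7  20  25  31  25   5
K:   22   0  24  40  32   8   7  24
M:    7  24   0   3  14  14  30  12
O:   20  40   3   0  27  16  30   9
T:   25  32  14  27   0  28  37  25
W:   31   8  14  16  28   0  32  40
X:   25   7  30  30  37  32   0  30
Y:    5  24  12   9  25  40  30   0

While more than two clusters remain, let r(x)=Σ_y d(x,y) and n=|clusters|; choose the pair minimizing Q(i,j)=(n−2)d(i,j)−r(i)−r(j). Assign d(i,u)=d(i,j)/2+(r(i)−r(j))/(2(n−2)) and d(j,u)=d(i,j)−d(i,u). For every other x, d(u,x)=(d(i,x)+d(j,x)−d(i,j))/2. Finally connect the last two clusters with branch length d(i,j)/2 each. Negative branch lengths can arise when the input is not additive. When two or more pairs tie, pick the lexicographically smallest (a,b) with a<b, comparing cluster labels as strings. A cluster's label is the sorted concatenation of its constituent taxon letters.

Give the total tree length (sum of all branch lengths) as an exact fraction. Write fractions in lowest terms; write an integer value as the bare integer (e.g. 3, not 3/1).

1. join K+X (d=7, Q=-306) ⇒ KX; edges |K|=2/3, |X|=19/3
  updated: d(D,KX)=20, d(KX,M)=47/2, d(KX,O)=63/2, d(KX,T)=31, d(KX,W)=33/2, d(KX,Y)=47/2
2. join KX+W (d=33/2, Q=-209) ⇒ KWX; edges |KX|=83/10, |W|=41/5
  updated: d(D,KWX)=69/4, d(KWX,M)=21/2, d(KWX,O)=31/2, d(KWX,T)=85/4, d(KWX,Y)=47/2
3. join D+Y (d=5, Q=-515/4) ⇒ DY; edges |D|=79/32, |Y|=81/32
  updated: d(DY,KWX)=143/8, d(DY,M)=7, d(DY,O)=12, d(DY,T)=45/2
4. join KWX+T (d=85/4, Q=-689/8) ⇒ KTWX; edges |KWX|=353/48, |T|=667/48
  updated: d(DY,KTWX)=153/16, d(KTWX,M)=13/8, d(KTWX,O)=85/8
5. join DY+KTWX (d=153/16, Q=-125/4) ⇒ DKTWXY; edges |DY|=207/32, |KTWX|=99/32
  updated: d(DKTWXY,M)=-15/32, d(DKTWXY,O)=209/32
6. join DKTWXY+M (d=-15/32, Q=-145/16) ⇒ DKMTWXY; edges |DKTWXY|=49/32, |M|=-2
  updated: d(DKMTWXY,O)=5
7. join DKMTWXY+O (d=5) ⇒ DKMOTWXY; edges |DKMTWXY|=5/2, |O|=5/2
final tree: ((((D:79/32,Y:81/32):207/32,(((K:2/3,X:19/3):83/10,W:41/5):353/48,T:667/48):99/32):49/32,M:-2):5/2,O:5/2)
total length: 2043/32

2043/32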